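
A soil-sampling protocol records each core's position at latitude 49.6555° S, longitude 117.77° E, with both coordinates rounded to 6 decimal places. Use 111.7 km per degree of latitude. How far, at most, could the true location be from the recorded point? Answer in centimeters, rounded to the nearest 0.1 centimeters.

6.7 centimeters

Rounding to 6 decimal places leaves each coordinate within ±5e-07° of the true value.
North–south component: 5e-07° × 111700 = 0.05585 m.
East–west component at 49.6555°: 5e-07° × 111700 × cos 49.6555° ≈ 5e-07 × 72312.6 ≈ 0.0361563 m.
Worst case both components are at the extreme and orthogonal: √(0.05585² + 0.0361563²) ≈ 0.0665319 m.
That is 0.0665319 m = 6.6532 cm.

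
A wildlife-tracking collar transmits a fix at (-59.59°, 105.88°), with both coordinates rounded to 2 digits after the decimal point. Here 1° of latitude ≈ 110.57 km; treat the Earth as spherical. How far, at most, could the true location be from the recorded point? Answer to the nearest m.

620 m

Rounding to 2 decimal places leaves each coordinate within ±0.005° of the true value.
Latitude error → 0.005 × 110570 = 552.85 m along the meridian.
E–W at 59.59°: 0.005° × 110570 × cos 59.59° = 0.005 × 110570 × 0.5062 ≈ 279.844 m.
The two errors are perpendicular, so the maximum displacement is √(552.85² + 279.844²) ≈ 619.642 m.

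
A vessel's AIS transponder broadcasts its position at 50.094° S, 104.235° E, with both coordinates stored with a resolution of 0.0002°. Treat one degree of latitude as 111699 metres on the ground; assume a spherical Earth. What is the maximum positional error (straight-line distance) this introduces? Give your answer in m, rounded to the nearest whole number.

13 m

With a 0.0002° grid the true value lies within half a step, ±0.0002°/2 = ±0.0001°, of the stored one.
North–south component: 0.0001° × 111699 = 11.1699 m.
East–west component at 50.094°: 0.0001° × 111699 × cos 50.094° ≈ 0.0001 × 71658.3 ≈ 7.16583 m.
Worst case both components are at the extreme and orthogonal: √(11.1699² + 7.16583²) ≈ 13.2709 m.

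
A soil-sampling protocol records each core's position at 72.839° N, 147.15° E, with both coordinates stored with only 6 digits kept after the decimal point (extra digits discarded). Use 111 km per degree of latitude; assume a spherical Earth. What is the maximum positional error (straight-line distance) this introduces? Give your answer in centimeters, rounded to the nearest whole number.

Truncating at 6 decimal places can drop up to a full unit in the last place, so each coordinate may be off by as much as 1e-06°.
N–S: 1e-06° × 111000 m/° = 0.111 m.
East–west component at 72.839°: 1e-06° × 111000 × cos 72.839° ≈ 1e-06 × 32751.4 ≈ 0.0327514 m.
Combining orthogonally: (0.111² + 0.0327514²)^½ ≈ 0.115731 m.
That is 0.115731 m = 11.573 cm.

12 centimeters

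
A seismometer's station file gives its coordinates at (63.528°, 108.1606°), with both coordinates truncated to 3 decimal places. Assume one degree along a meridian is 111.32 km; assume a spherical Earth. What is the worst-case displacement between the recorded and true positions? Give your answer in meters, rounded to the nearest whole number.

122 meters

Truncating at 3 decimal places can drop up to a full unit in the last place, so each coordinate may be off by as much as 0.001°.
North–south component: 0.001° × 111320 = 111.32 m.
E–W at 63.528°: 0.001° × 111320 × cos 63.528° = 0.001 × 111320 × 0.4458 ≈ 49.622 m.
Worst case both components are at the extreme and orthogonal: √(111.32² + 49.622²) ≈ 121.879 m.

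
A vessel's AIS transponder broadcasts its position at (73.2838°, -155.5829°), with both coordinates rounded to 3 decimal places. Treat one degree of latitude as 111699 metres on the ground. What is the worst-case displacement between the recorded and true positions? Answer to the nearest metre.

58 metres

Rounding to 3 decimal places leaves each coordinate within ±0.0005° of the true value.
North–south component: 0.0005° × 111699 = 55.8495 m.
Longitude error → 0.0005 × 111699 × cos 73.2838° = 0.0005 × 111699 × 0.2876 ≈ 16.0641 m.
Worst case both components are at the extreme and orthogonal: √(55.8495² + 16.0641²) ≈ 58.1139 m.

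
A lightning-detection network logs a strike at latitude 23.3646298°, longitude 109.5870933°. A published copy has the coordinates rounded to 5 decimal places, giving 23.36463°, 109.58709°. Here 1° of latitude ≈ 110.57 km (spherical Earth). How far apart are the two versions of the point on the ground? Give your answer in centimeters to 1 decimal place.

33.6 centimeters

Δlat = 23.3646298 − 23.36463 = -0.0000002°; Δlon = 109.5870933 − 109.58709 = +0.0000033°.
North–south shift: -0.0000002 × 110570 = -0.022114 m.
East–west at this latitude: 0.0000033° × 110570 × cos 23.3646° ≈ 0.0000033 × 101503 = 0.334961 m.
Hypotenuse of the two orthogonal shifts: √(0.022114² + 0.334961²) = 0.33569 m.
That is 0.33569 m = 33.569 cm.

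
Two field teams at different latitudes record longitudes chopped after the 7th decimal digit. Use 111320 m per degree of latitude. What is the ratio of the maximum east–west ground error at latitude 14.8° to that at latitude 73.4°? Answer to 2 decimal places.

3.38

Truncating at 7 decimal places can drop up to a full unit in the last place, so the longitude may be off by as much as 1e-07°.
Error at 14.8° = 1e-07° × 111320 × cos 14.8° ≈ 0.011132 × 0.9668 = 0.010763 m.
At 73.4°: 1e-07° × 111320 × cos 73.4° = 1e-07 × 111320 × 0.2857 ≈ 0.0031803 m.
Ratio: 0.010763 / 0.0031803 = cos 14.8° / cos 73.4° ≈ 3.3842.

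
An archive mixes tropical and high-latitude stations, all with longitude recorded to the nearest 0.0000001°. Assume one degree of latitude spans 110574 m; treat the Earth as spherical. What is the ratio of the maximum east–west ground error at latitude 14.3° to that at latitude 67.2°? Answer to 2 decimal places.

2.50

Rounding to 7 decimal places leaves the longitude within ±5e-08° of the true value.
Error at 14.3° = 5e-08° × 110574 × cos 14.3° ≈ 0.0055287 × 0.9690 = 0.0053574 m.
At 67.2°: 5e-08° × 110574 × cos 67.2° = 5e-08 × 110574 × 0.3875 ≈ 0.0021425 m.
The ratio reduces to cos 14.3° / cos 67.2° = 0.9690/0.3875 ≈ 2.5006.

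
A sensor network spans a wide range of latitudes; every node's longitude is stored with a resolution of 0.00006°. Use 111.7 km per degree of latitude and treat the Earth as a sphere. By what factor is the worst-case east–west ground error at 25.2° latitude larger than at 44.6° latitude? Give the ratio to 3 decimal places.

With a 0.00006° grid the true value lies within half a step, ±0.00006°/2 = ±3e-05°, of the stored one.
At 25.2°: 3e-05° × 111700 × cos 25.2° = 3e-05 × 111700 × 0.9048 ≈ 3.0321 m.
At 44.6°: 3e-05° × 111700 × cos 44.6° = 3e-05 × 111700 × 0.7120 ≈ 2.386 m.
Ratio: 3.0321 / 2.386 = cos 25.2° / cos 44.6° ≈ 1.2708.

1.271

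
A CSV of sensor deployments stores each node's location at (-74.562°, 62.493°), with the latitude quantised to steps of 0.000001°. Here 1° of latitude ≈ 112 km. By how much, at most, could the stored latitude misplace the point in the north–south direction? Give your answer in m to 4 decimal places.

0.0560 m

With a 0.000001° grid the true value lies within half a step, ±0.000001°/2 = ±5e-07°, of the stored one.
So the N–S error is at most 5e-07 × 112000 = 0.056 m.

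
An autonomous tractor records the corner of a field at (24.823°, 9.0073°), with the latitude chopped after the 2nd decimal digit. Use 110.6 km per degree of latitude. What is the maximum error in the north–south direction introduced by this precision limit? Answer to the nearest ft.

3629 ft

Truncating at 2 decimal places can drop up to a full unit in the last place, so the latitude may be off by as much as 0.01°.
Along the meridian that is 0.01° × 110600 m/° = 1106 m.
In feet: 1106 m ÷ 0.3048 ≈ 3628.6 ft.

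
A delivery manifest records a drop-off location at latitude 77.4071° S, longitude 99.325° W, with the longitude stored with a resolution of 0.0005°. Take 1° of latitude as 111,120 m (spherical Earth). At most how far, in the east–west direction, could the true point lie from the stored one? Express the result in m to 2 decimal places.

With a 0.0005° grid the true value lies within half a step, ±0.0005°/2 = ±0.00025°, of the stored one.
At latitude 77.4071° a degree of longitude spans 111120 m × cos 77.4071° = 111120 × 0.2180 ≈ 24226.6 m.
Maximum E–W displacement: 0.00025 × 24226.6 = 6.05666 m.

6.06 m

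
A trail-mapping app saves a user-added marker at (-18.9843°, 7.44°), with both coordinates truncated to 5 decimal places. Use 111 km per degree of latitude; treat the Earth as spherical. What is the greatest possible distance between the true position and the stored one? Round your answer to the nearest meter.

2 meters

Truncating at 5 decimal places can drop up to a full unit in the last place, so each coordinate may be off by as much as 1e-05°.
North–south component: 1e-05° × 111000 = 1.11 m.
E–W at 18.9843°: 1e-05° × 111000 × cos 18.9843° = 1e-05 × 111000 × 0.9456 ≈ 1.04962 m.
Worst case both components are at the extreme and orthogonal: √(1.11² + 1.04962²) ≈ 1.52768 m.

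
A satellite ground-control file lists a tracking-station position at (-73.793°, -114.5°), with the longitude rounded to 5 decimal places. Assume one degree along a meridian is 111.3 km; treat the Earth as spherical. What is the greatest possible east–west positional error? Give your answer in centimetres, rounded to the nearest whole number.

16 centimetres

Rounding to 5 decimal places leaves the longitude within ±5e-06° of the true value.
At latitude 73.793° a degree of longitude spans 111300 m × cos 73.793° = 111300 × 0.2791 ≈ 31064.8 m.
Maximum E–W displacement: 5e-06 × 31064.8 = 0.155324 m.
That is 0.155324 m = 15.532 cm.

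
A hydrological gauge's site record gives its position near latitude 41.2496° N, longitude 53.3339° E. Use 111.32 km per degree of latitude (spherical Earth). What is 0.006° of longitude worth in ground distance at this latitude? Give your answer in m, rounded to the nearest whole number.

502 m

One degree of longitude here spans 111320 × cos 41.2496° = 111320 × 0.7518 ≈ 83695.3 m; 0.006° of that is 502.172 m.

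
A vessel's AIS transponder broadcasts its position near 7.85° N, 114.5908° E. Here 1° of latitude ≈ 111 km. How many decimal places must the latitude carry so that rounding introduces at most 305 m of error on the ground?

One degree of latitude covers 111000 m.
With N decimal places the half-ulp bound is 0.5·10⁻ᴺ°, or 0.5·10⁻ᴺ × 111000 m on the ground.
Need 0.5 × 111000 × 10⁻ᴺ ≤ 305 → 10⁻ᴺ ≤ 5.495e-03, so N ≥ 2.26.
At 2 places the error can reach 555 m, but 3 places keeps it to 55.5 m.

3 decimal places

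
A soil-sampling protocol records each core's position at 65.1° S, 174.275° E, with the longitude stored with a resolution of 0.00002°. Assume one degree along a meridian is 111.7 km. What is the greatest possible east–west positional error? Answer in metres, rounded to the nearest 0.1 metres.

With a 0.00002° grid the true value lies within half a step, ±0.00002°/2 = ±1e-05°, of the stored one.
At latitude 65.1° a degree of longitude spans 111700 m × cos 65.1° = 111700 × 0.4210 ≈ 47029.7 m.
East–west error: 1e-05° × 47029.7 m/° ≈ 0.470297 m.

0.5 metres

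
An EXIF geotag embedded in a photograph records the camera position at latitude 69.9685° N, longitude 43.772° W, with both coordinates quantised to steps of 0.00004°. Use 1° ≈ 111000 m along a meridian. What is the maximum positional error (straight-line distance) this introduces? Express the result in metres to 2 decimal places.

2.35 metres

With a 0.00004° grid the true value lies within half a step, ±0.00004°/2 = ±2e-05°, of the stored one.
Latitude error → 2e-05 × 111000 = 2.22 m along the meridian.
Longitude error → 2e-05 × 111000 × cos 69.9685° = 2e-05 × 111000 × 0.3425 ≈ 0.760432 m.
Combining orthogonally: (2.22² + 0.760432²)^½ ≈ 2.34663 m.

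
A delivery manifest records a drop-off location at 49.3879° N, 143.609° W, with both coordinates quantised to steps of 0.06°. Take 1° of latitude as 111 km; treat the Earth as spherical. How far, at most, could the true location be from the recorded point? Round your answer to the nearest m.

With a 0.06° grid the true value lies within half a step, ±0.06°/2 = ±0.03°, of the stored one.
North–south component: 0.03° × 111000 = 3330 m.
Longitude error → 0.03 × 111000 × cos 49.3879° = 0.03 × 111000 × 0.6509 ≈ 2167.61 m.
Combining orthogonally: (3330² + 2167.61²)^½ ≈ 3973.34 m.

3973 m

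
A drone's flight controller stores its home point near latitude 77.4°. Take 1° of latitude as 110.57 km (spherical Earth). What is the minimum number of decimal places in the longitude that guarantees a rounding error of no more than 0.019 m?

6 decimal places

At 77.4° one degree of longitude covers 110570 × cos 77.4° ≈ 110570 × 0.2181 ≈ 24120.1 m.
With N decimal places the half-ulp bound is 0.5·10⁻ᴺ°, or 0.5·10⁻ᴺ × 24120.1 m on the ground.
Setting 12060 × 10⁻ᴺ ≤ 0.019 gives 10ᴺ ≥ 6.347e+05, i.e. N ≥ 5.80.
N = 5 would give 0.121 m (too coarse); N = 6 gives 0.0121 m ≤ 0.019 m.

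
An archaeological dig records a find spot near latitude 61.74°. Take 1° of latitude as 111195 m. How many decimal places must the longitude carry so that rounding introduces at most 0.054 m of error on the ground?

6

At 61.74° one degree of longitude covers 111195 × cos 61.74° ≈ 111195 × 0.4735 ≈ 52647.9 m.
With N decimal places the half-ulp bound is 0.5·10⁻ᴺ°, or 0.5·10⁻ᴺ × 52647.9 m on the ground.
Setting 26323.9 × 10⁻ᴺ ≤ 0.054 gives 10ᴺ ≥ 4.875e+05, i.e. N ≥ 5.69.
N = 5 would give 0.263 m (too coarse); N = 6 gives 0.0263 m ≤ 0.054 m.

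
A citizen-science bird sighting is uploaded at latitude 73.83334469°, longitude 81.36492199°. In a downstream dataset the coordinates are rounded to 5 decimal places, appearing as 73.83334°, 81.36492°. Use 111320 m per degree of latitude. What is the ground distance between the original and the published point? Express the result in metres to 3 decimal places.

0.526 metres

The latitude changed by +0.00000469° and the longitude by +0.00000199°.
N–S: 0.00000469° × 111320 m/° = 0.522091 m.
E–W at 73.8333°: 0.00000199° × 111320 × cos 73.8333° = 0.00000199 × 111320 × 0.2784 ≈ 0.0616802 m.
Distance: √(0.522091² + 0.0616802²) ≈ 0.525722 m.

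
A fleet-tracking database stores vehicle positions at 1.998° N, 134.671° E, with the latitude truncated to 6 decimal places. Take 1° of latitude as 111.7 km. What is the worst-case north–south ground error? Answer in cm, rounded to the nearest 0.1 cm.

Truncating at 6 decimal places can drop up to a full unit in the last place, so the latitude may be off by as much as 1e-06°.
So the N–S error is at most 1e-06 × 111700 = 0.1117 m.
That is 0.1117 m = 11.17 cm.

11.2 cm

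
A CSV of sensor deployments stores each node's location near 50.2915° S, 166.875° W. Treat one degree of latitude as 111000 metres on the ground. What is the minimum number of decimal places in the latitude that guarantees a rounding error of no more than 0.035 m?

One degree of latitude covers 111000 m.
Rounding to N decimal places gives at most 0.5 × 10⁻ᴺ degrees of error, i.e. 0.5 × 10⁻ᴺ × 111000 m.
Need 0.5 × 111000 × 10⁻ᴺ ≤ 0.035 → 10⁻ᴺ ≤ 6.306e-07, so N ≥ 6.20.
N = 6 would give 0.0555 m (too coarse); N = 7 gives 0.00555 m ≤ 0.035 m.

7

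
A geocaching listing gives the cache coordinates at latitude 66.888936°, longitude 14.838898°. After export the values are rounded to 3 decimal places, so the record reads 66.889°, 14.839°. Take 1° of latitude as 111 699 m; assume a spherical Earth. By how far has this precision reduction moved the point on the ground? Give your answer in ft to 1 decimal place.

27.7 ft

Δlat = 66.888936 − 66.889 = -0.000064°; Δlon = 14.838898 − 14.839 = -0.000102°.
North–south shift: -0.000064 × 111699 = -7.14874 m.
East–west at this latitude: -0.000102° × 111699 × cos 66.889° ≈ -0.000102 × 43843.4 = -4.47203 m.
Combined displacement = (7.14874² + 4.47203²)^½ ≈ 8.43229 m.
Converting: 8.43229 m × 3.2808 ft/m ≈ 27.665 ft.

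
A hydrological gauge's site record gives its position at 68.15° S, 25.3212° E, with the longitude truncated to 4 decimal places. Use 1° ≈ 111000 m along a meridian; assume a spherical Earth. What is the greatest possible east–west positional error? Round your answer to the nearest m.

Truncating at 4 decimal places can drop up to a full unit in the last place, so the longitude may be off by as much as 0.0001°.
One degree of longitude at 68.15° is 111000 × cos 68.15° ≈ 111000 × 0.3722 = 41311.8 m.
So at most 0.0001° × 41311.8 ≈ 4.13118 m east–west.

4 m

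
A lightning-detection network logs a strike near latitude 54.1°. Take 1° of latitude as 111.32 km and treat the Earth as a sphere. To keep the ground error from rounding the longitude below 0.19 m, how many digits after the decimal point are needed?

6 decimal places

At 54.1° one degree of longitude covers 111320 × cos 54.1° ≈ 111320 × 0.5864 ≈ 65275 m.
N decimal places → at most half a unit in the last place, 0.5 × 10⁻ᴺ° = 65275/2 × 10⁻ᴺ m.
Need 0.5 × 65275 × 10⁻ᴺ ≤ 0.19 → 10⁻ᴺ ≤ 5.822e-06, so N ≥ 5.23.
N = 5 would give 0.326 m (too coarse); N = 6 gives 0.0326 m ≤ 0.19 m.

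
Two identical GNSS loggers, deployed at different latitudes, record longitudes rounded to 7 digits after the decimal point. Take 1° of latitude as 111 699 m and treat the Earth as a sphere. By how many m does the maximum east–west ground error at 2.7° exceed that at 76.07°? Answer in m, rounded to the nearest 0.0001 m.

0.0042 m

Rounding to 7 decimal places leaves the longitude within ±5e-08° of the true value.
Error at 2.7° = 5e-08° × 111699 × cos 2.7° ≈ 0.0055849 × 0.9989 = 0.0055788 m.
At 76.07°: 5e-08° × 111699 × cos 76.07° = 5e-08 × 111699 × 0.2407 ≈ 0.0013445 m.
Difference: 0.0055788 − 0.0013445 = 0.0042342 m.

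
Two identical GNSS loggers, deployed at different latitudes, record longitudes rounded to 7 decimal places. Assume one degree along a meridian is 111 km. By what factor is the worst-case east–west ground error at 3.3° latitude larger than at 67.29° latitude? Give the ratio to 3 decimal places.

2.586

Rounding to 7 decimal places leaves the longitude within ±5e-08° of the true value.
Error at 3.3° = 5e-08° × 111000 × cos 3.3° ≈ 0.00555 × 0.9983 = 0.0055408 m.
At 67.29°: 5e-08° × 111000 × cos 67.29° = 5e-08 × 111000 × 0.3861 ≈ 0.0021427 m.
The ratio reduces to cos 3.3° / cos 67.29° = 0.9983/0.3861 ≈ 2.5859.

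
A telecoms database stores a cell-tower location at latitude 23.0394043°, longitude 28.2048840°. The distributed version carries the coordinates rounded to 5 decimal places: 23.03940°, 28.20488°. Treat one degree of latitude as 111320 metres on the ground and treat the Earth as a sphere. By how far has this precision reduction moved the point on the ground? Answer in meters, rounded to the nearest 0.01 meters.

The latitude changed by +0.0000043° and the longitude by +0.0000040°.
N–S: 0.0000043° × 111320 m/° = 0.478676 m.
E–W at 23.0394°: 0.0000040° × 111320 × cos 23.0394° = 0.0000040 × 111320 × 0.9202 ≈ 0.409763 m.
Combined displacement = (0.478676² + 0.409763²)^½ ≈ 0.630108 m.

0.63 meters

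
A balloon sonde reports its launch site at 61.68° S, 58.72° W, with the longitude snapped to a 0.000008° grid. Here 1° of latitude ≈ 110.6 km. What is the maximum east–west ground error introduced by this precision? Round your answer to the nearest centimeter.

With a 0.000008° grid the true value lies within half a step, ±0.000008°/2 = ±4e-06°, of the stored one.
At latitude 61.68° a degree of longitude spans 110600 m × cos 61.68° = 110600 × 0.4744 ≈ 52468.1 m.
Maximum E–W displacement: 4e-06 × 52468.1 = 0.209873 m.
That is 0.209873 m = 20.987 cm.

21 centimeters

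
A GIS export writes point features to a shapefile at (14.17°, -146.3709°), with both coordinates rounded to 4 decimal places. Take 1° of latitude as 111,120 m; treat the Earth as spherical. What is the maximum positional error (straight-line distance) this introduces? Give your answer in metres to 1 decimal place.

Rounding to 4 decimal places leaves each coordinate within ±5e-05° of the true value.
Latitude error → 5e-05 × 111120 = 5.556 m along the meridian.
E–W at 14.17°: 5e-05° × 111120 × cos 14.17° = 5e-05 × 111120 × 0.9696 ≈ 5.38695 m.
Combining orthogonally: (5.556² + 5.38695²)^½ ≈ 7.73876 m.

7.7 metres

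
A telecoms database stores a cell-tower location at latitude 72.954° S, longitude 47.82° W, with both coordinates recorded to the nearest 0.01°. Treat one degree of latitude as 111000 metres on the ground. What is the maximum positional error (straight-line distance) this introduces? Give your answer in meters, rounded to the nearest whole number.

Rounding to 2 decimal places leaves each coordinate within ±0.005° of the true value.
Latitude error → 0.005 × 111000 = 555 m along the meridian.
E–W at 72.954°: 0.005° × 111000 × cos 72.954° = 0.005 × 111000 × 0.2931 ≈ 162.692 m.
Worst case both components are at the extreme and orthogonal: √(555² + 162.692²) ≈ 578.354 m.

578 meters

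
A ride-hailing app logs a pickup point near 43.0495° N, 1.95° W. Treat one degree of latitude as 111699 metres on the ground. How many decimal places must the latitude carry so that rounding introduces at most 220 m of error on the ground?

3

One degree of latitude covers 111699 m.
N decimal places → at most half a unit in the last place, 0.5 × 10⁻ᴺ° = 111699/2 × 10⁻ᴺ m.
Setting 55849.5 × 10⁻ᴺ ≤ 220 gives 10ᴺ ≥ 253.9, i.e. N ≥ 2.40.
So 3 decimal places suffice (55.8 m); 2 would allow up to 558 m.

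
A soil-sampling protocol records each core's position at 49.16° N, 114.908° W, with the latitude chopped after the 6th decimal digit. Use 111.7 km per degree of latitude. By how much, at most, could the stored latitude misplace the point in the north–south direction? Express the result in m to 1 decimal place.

0.1 m

Truncating at 6 decimal places can drop up to a full unit in the last place, so the latitude may be off by as much as 1e-06°.
So the N–S error is at most 1e-06 × 111700 = 0.1117 m.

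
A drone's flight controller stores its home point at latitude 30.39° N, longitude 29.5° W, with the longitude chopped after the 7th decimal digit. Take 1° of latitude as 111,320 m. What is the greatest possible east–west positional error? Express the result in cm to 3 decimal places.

0.960 cm

Truncating at 7 decimal places can drop up to a full unit in the last place, so the longitude may be off by as much as 1e-07°.
At latitude 30.39° a degree of longitude spans 111320 m × cos 30.39° = 111320 × 0.8626 ≈ 96024.9 m.
So at most 1e-07° × 96024.9 ≈ 0.00960249 m east–west.
That is 0.00960249 m = 0.96025 cm.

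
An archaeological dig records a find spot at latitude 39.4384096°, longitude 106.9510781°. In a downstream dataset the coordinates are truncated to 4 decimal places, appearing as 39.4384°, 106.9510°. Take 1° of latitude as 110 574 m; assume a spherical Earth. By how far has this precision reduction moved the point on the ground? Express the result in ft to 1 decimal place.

22.2 ft

Δlat = 39.4384096 − 39.4384 = +0.0000096°; Δlon = 106.9510781 − 106.9510 = +0.0000781°.
N–S: 0.0000096° × 110574 m/° = 1.06151 m.
East–west at this latitude: 0.0000781° × 110574 × cos 39.4384° ≈ 0.0000781 × 85397.2 = 6.66952 m.
Hypotenuse of the two orthogonal shifts: √(1.06151² + 6.66952²) = 6.75347 m.
In feet: 6.75347 m ÷ 0.3048 ≈ 22.157 ft.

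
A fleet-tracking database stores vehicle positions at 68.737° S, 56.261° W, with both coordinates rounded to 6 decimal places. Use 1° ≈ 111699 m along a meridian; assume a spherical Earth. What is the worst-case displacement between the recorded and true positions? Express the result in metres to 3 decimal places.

0.059 metres

Rounding to 6 decimal places leaves each coordinate within ±5e-07° of the true value.
Latitude error → 5e-07 × 111699 = 0.0558495 m along the meridian.
Longitude error → 5e-07 × 111699 × cos 68.737° = 5e-07 × 111699 × 0.3626 ≈ 0.0202538 m.
Combining orthogonally: (0.0558495² + 0.0202538²)^½ ≈ 0.0594086 m.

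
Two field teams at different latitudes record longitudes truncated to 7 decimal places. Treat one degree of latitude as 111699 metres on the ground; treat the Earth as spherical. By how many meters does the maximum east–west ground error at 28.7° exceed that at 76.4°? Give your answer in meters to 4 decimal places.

Truncating at 7 decimal places can drop up to a full unit in the last place, so the longitude may be off by as much as 1e-07°.
Error at 28.7° = 1e-07° × 111699 × cos 28.7° ≈ 0.01117 × 0.8771 = 0.0097976 m.
Error at 76.4° = 1e-07° × 111699 × cos 76.4° ≈ 0.01117 × 0.2351 = 0.0026265 m.
Difference: 0.0097976 − 0.0026265 = 0.0071711 m.

0.0072 meters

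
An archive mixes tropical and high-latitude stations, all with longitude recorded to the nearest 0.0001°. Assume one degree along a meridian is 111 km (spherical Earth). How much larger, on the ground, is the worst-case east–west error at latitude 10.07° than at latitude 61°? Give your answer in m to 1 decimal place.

2.8 m

Rounding to 4 decimal places leaves the longitude within ±5e-05° of the true value.
Error at 10.07° = 5e-05° × 111000 × cos 10.07° ≈ 5.55 × 0.9846 = 5.4645 m.
Error at 61° = 5e-05° × 111000 × cos 61° ≈ 5.55 × 0.4848 = 2.6907 m.
So the lower-latitude error exceeds the higher by 5.4645 − 2.6907 = 2.7738 m.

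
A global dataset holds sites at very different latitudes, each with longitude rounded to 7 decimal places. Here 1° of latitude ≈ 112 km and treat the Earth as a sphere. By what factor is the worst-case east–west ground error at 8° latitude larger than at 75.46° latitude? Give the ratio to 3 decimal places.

Rounding to 7 decimal places leaves the longitude within ±5e-08° of the true value.
Error at 8° = 5e-08° × 112000 × cos 8° ≈ 0.0056 × 0.9903 = 0.0055455 m.
At 75.46°: 5e-08° × 112000 × cos 75.46° = 5e-08 × 112000 × 0.2511 ≈ 0.0014059 m.
Ratio: 0.0055455 / 0.0014059 = cos 8° / cos 75.46° ≈ 3.9444.

3.944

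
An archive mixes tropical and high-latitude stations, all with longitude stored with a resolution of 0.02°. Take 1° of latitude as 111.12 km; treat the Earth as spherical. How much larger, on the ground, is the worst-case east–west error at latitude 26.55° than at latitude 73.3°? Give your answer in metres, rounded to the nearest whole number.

675 metres

With a 0.02° grid the true value lies within half a step, ±0.02°/2 = ±0.01°, of the stored one.
At 26.55°: 0.01° × 111120 × cos 26.55° = 0.01 × 111120 × 0.8945 ≈ 994.02 m.
At 73.3°: 0.01° × 111120 × cos 73.3° = 0.01 × 111120 × 0.2874 ≈ 319.32 m.
Difference: 994.02 − 319.32 = 674.7 m.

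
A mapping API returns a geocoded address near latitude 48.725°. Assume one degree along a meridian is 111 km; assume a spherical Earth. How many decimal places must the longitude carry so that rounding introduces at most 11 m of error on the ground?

At 48.725° one degree of longitude covers 111000 × cos 48.725° ≈ 111000 × 0.6597 ≈ 73223.8 m.
N decimal places → at most half a unit in the last place, 0.5 × 10⁻ᴺ° = 73223.8/2 × 10⁻ᴺ m.
Setting 36611.9 × 10⁻ᴺ ≤ 11 gives 10ᴺ ≥ 3328, i.e. N ≥ 3.52.
At 3 places the error can reach 36.6 m, but 4 places keeps it to 3.66 m.

4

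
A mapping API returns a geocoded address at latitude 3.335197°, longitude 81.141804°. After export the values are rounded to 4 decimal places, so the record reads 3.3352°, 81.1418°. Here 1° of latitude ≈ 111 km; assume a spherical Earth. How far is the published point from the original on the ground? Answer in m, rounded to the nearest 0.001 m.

0.554 m

The latitude changed by -0.000003° and the longitude by +0.000004°.
N–S: -0.000003° × 111000 m/° = -0.333 m.
E–W at 3.3352°: 0.000004° × 111000 × cos 3.3352° = 0.000004 × 111000 × 0.9983 ≈ 0.443248 m.
Distance: √(0.333² + 0.443248²) ≈ 0.554399 m.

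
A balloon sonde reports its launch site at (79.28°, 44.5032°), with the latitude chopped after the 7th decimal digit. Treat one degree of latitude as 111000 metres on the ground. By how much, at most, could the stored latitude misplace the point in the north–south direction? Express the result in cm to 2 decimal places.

1.11 cm

Truncating at 7 decimal places can drop up to a full unit in the last place, so the latitude may be off by as much as 1e-07°.
North–south distance: 1e-07° × 111000 m/° = 0.0111 m.
That is 0.0111 m = 1.11 cm.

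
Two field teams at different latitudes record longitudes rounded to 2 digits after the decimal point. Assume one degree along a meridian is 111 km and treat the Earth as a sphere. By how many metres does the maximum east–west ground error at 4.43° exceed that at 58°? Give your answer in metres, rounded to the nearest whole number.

Rounding to 2 decimal places leaves the longitude within ±0.005° of the true value.
Error at 4.43° = 0.005° × 111000 × cos 4.43° ≈ 555 × 0.9970 = 553.34 m.
At 58°: 0.005° × 111000 × cos 58° = 0.005 × 111000 × 0.5299 ≈ 294.11 m.
Difference: 553.34 − 294.11 = 259.24 m.

259 metres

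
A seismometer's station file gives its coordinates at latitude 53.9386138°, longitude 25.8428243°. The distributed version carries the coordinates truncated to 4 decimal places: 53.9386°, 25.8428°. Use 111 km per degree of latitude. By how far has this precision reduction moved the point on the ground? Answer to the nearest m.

2 m

The latitude changed by +0.0000138° and the longitude by +0.0000243°.
N–S: 0.0000138° × 111000 m/° = 1.5318 m.
East–west at this latitude: 0.0000243° × 111000 × cos 53.9386° ≈ 0.0000243 × 65340.4 = 1.58777 m.
Hypotenuse of the two orthogonal shifts: √(1.5318² + 1.58777²) = 2.20622 m.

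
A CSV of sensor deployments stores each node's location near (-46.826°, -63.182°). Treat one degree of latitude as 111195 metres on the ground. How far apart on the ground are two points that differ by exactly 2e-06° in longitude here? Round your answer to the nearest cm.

15 cm

2e-06° of longitude at 46.826° is 2e-06 × 111195 × cos 46.826° ≈ 2e-06 × 76081.4 = 0.152163 m.
That is 0.152163 m = 15.216 cm.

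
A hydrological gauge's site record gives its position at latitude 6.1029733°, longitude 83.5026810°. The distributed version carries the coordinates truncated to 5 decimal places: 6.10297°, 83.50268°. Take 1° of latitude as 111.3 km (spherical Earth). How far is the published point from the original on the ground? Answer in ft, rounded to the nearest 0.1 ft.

1.3 ft

The latitude changed by +0.0000033° and the longitude by +0.0000010°.
North–south shift: 0.0000033 × 111300 = 0.36729 m.
East–west at this latitude: 0.0000010° × 111300 × cos 6.10297° ≈ 0.0000010 × 110669 = 0.110669 m.
Hypotenuse of the two orthogonal shifts: √(0.36729² + 0.110669²) = 0.383601 m.
Converting: 0.383601 m × 3.2808 ft/m ≈ 1.2585 ft.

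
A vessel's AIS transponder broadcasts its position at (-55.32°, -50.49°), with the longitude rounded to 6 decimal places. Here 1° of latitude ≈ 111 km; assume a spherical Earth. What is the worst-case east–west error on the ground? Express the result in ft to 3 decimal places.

0.104 ft

Rounding to 6 decimal places leaves the longitude within ±5e-07° of the true value.
At latitude 55.32° a degree of longitude spans 111000 m × cos 55.32° = 111000 × 0.5690 ≈ 63158.2 m.
So at most 5e-07° × 63158.2 ≈ 0.0315791 m east–west.
Converting: 0.0315791 m × 3.2808 ft/m ≈ 0.10361 ft.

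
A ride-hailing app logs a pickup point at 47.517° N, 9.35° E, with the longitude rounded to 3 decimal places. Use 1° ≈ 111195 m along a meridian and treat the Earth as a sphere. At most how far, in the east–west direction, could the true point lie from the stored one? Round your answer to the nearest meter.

Rounding to 3 decimal places leaves the longitude within ±0.0005° of the true value.
Parallels shrink by cos φ, so at 47.517° a degree of longitude is 111195 × 0.6754 ≈ 75097.9 m.
East–west error: 0.0005° × 75097.9 m/° ≈ 37.549 m.

38 meters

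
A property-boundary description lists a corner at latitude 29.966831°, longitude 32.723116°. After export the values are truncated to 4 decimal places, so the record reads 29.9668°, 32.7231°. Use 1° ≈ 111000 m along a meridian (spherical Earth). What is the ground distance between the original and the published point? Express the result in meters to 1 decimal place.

The latitude changed by +0.000031° and the longitude by +0.000016°.
N–S: 0.000031° × 111000 m/° = 3.441 m.
E–W at 29.9668°: 0.000016° × 111000 × cos 29.9668° = 0.000016 × 111000 × 0.8663 ≈ 1.53858 m.
Hypotenuse of the two orthogonal shifts: √(3.441² + 1.53858²) = 3.76931 m.

3.8 meters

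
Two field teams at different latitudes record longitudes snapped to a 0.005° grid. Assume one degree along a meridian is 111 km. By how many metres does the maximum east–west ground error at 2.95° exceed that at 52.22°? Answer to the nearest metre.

107 metres

With a 0.005° grid the true value lies within half a step, ±0.005°/2 = ±0.0025°, of the stored one.
At 2.95°: 0.0025° × 111000 × cos 2.95° = 0.0025 × 111000 × 0.9987 ≈ 277.13 m.
Error at 52.22° = 0.0025° × 111000 × cos 52.22° ≈ 277.5 × 0.6126 = 170.01 m.
So the lower-latitude error exceeds the higher by 277.13 − 170.01 = 107.13 m.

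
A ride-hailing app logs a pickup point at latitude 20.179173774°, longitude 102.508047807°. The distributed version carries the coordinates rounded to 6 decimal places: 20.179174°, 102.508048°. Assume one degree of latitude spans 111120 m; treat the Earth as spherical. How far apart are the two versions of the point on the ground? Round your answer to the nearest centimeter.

The latitude changed by -0.000000226° and the longitude by -0.000000193°.
N–S: -0.000000226° × 111120 m/° = -0.0251131 m.
East–west at this latitude: -0.000000193° × 111120 × cos 20.1792° ≈ -0.000000193 × 104299 = -0.0201298 m.
Hypotenuse of the two orthogonal shifts: √(0.0251131² + 0.0201298²) = 0.032185 m.
That is 0.032185 m = 3.2185 cm.

3 centimeters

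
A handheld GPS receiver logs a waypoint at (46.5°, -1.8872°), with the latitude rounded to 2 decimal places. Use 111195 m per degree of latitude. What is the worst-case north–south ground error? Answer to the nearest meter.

556 meters

Rounding to 2 decimal places leaves the latitude within ±0.005° of the true value.
North–south distance: 0.005° × 111195 m/° = 555.975 m.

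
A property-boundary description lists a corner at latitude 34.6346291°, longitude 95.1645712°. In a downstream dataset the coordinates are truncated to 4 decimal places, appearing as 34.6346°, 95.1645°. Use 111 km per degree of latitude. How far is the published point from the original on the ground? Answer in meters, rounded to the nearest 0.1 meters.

Δlat = 34.6346291 − 34.6346 = +0.0000291°; Δlon = 95.1645712 − 95.1645 = +0.0000712°.
North–south shift: 0.0000291 × 111000 = 3.2301 m.
E–W at 34.6346°: 0.0000712° × 111000 × cos 34.6346° = 0.0000712 × 111000 × 0.8228 ≈ 6.5027 m.
Distance: √(3.2301² + 6.5027²) ≈ 7.26076 m.

7.3 meters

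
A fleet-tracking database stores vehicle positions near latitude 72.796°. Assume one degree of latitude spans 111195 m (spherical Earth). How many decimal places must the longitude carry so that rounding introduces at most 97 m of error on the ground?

At 72.796° one degree of longitude covers 111195 × cos 72.796° ≈ 111195 × 0.2958 ≈ 32888.7 m.
Rounding to N decimal places gives at most 0.5 × 10⁻ᴺ degrees of error, i.e. 0.5 × 10⁻ᴺ × 32888.7 m.
Setting 16444.3 × 10⁻ᴺ ≤ 97 gives 10ᴺ ≥ 169.5, i.e. N ≥ 2.23.
So 3 decimal places suffice (16.4 m); 2 would allow up to 164 m.

3 decimal places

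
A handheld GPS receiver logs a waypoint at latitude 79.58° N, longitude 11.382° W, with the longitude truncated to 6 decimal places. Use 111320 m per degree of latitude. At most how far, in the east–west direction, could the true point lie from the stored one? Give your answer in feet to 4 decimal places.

0.0661 feet

Truncating at 6 decimal places can drop up to a full unit in the last place, so the longitude may be off by as much as 1e-06°.
Parallels shrink by cos φ, so at 79.58° a degree of longitude is 111320 × 0.1809 ≈ 20133.6 m.
East–west error: 1e-06° × 20133.6 m/° ≈ 0.0201336 m.
In feet: 0.0201336 m ÷ 0.3048 ≈ 0.066055 ft.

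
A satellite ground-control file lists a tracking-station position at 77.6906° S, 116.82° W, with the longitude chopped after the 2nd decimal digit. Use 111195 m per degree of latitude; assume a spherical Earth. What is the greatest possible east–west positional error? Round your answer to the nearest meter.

Truncating at 2 decimal places can drop up to a full unit in the last place, so the longitude may be off by as much as 0.01°.
One degree of longitude at 77.6906° is 111195 × cos 77.6906° ≈ 111195 × 0.2132 = 23705.7 m.
Maximum E–W displacement: 0.01 × 23705.7 = 237.057 m.

237 meters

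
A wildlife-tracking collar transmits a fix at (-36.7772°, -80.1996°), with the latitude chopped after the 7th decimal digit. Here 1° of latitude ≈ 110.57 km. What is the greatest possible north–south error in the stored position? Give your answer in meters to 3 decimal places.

0.011 meters

Truncating at 7 decimal places can drop up to a full unit in the last place, so the latitude may be off by as much as 1e-07°.
Along the meridian that is 1e-07° × 110570 m/° = 0.011057 m.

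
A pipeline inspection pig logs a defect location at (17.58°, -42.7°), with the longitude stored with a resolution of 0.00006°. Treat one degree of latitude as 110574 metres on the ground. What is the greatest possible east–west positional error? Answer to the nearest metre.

With a 0.00006° grid the true value lies within half a step, ±0.00006°/2 = ±3e-05°, of the stored one.
Parallels shrink by cos φ, so at 17.58° a degree of longitude is 110574 × 0.9533 ≈ 105410 m.
So at most 3e-05° × 105410 ≈ 3.16229 m east–west.

3 metres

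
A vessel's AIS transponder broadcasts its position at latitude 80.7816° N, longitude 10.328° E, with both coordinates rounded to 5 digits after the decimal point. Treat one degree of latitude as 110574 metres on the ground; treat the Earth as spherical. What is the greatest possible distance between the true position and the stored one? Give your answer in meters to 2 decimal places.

Rounding to 5 decimal places leaves each coordinate within ±5e-06° of the true value.
Latitude error → 5e-06 × 110574 = 0.55287 m along the meridian.
East–west component at 80.7816°: 5e-06° × 110574 × cos 80.7816° ≈ 5e-06 × 17713.8 ≈ 0.0885688 m.
The two errors are perpendicular, so the maximum displacement is √(0.55287² + 0.0885688²) ≈ 0.559919 m.

0.56 meters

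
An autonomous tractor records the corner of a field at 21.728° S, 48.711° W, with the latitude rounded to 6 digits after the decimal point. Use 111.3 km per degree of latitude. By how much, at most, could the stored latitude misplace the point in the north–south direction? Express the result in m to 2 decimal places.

0.06 m

Rounding to 6 decimal places leaves the latitude within ±5e-07° of the true value.
Along the meridian that is 5e-07° × 111300 m/° = 0.05565 m.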